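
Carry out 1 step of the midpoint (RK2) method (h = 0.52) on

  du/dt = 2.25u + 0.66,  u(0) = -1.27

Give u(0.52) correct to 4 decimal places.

-3.0812

Midpoint: k1 = f(t_n, u_n); k2 = f(t_n + h/2, u_n + (h/2)·k1); u_{n+1} = u_n + h·k2.
t=0.000000, u=-1.270000:
  k1 = f(0.000000, -1.270000) = -2.197500
  k2 = f(0.260000, -1.841350) = -3.483037
  u ← -1.270000 + 0.52·(-3.483037) = -3.081179
u(0.52) ≈ -3.0812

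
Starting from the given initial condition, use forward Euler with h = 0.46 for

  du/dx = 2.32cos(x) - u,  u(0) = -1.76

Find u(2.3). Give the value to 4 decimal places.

0.1745

Euler: u_{n+1} = u_n + h·f(x_n, u_n).
x=0.000000, u=-1.760000: f=4.080000 → u ← -1.760000 + 0.46·4.080000 = 0.116800
x=0.460000, u=0.116800: f=1.962042 → u ← 0.116800 + 0.46·1.962042 = 1.019339
x=0.920000, u=1.019339: f=0.386164 → u ← 1.019339 + 0.46·0.386164 = 1.196974
x=1.380000, u=1.196974: f=-0.757008 → u ← 1.196974 + 0.46·(-0.757008) = 0.848751
x=1.840000, u=0.848751: f=-1.465787 → u ← 0.848751 + 0.46·(-1.465787) = 0.174489
u(2.3) ≈ 0.1745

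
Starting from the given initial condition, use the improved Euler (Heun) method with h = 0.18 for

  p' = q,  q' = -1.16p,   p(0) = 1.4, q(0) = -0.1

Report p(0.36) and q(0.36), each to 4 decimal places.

Heun on (p,q): k1 = f(t_n, state_n); k2 = f(t_n + h, state_n + h·k1); state_{n+1} = state_n + (h/2)·(k1 + k2).
0.000000: (1.400000, -0.100000)
  k1 = (-0.100000, -1.624000)
  predictor → (1.382000, -0.392320)
  k2 = (-0.392320, -1.603120)
  → (1.355691, -0.390441)
0.180000: (1.355691, -0.390441)
  k1 = (-0.390441, -1.572602)
  predictor → (1.285412, -0.673509)
  k2 = (-0.673509, -1.491078)
  → (1.259936, -0.666172)
(p(0.36), q(0.36)) ≈ (1.2599, -0.6662)

1.2599, -0.6662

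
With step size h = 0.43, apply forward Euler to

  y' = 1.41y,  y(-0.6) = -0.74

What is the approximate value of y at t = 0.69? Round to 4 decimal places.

-3.0670

Euler: y_{n+1} = y_n + h·f(t_n, y_n).
t=-0.600000, y=-0.740000: f=-1.043400 → y ← -0.740000 + 0.43·(-1.043400) = -1.188662
t=-0.170000, y=-1.188662: f=-1.676013 → y ← -1.188662 + 0.43·(-1.676013) = -1.909348
t=0.260000, y=-1.909348: f=-2.692180 → y ← -1.909348 + 0.43·(-2.692180) = -3.066985
y(0.69) ≈ -3.0670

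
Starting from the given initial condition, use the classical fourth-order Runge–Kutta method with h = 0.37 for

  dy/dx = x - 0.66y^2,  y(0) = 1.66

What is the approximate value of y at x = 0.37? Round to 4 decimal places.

RK4: k1 = f(x_n, y_n); k2 = f(x_n + h/2, y_n + (h/2)·k1); k3 = f(x_n + h/2, y_n + (h/2)·k2); k4 = f(x_n + h, y_n + h·k3); y_{n+1} = y_n + (h/6)·(k1 + 2k2 + 2k3 + k4).
x=0.000000, y=1.660000:
  k1 = f(0.000000, 1.660000) = -1.818696
  k2 = f(0.185000, 1.323541) = -0.971163
  k3 = f(0.185000, 1.480335) = -1.261318
  k4 = f(0.370000, 1.193312) = -0.569836
  y ← 1.660000 + (0.37/6)·(k1 + 2k2 + 2k3 + k4) = 1.237368
y(0.37) ≈ 1.2374

1.2374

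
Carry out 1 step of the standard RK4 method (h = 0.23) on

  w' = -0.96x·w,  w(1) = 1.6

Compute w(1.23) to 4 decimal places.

RK4: k1 = f(x_n, w_n); k2 = f(x_n + h/2, w_n + (h/2)·k1); k3 = f(x_n + h/2, w_n + (h/2)·k2); k4 = f(x_n + h, w_n + h·k3); w_{n+1} = w_n + (h/6)·(k1 + 2k2 + 2k3 + k4).
x=1.000000, w=1.600000:
  k1 = f(1.000000, 1.600000) = -1.536000
  k2 = f(1.115000, 1.423360) = -1.523565
  k3 = f(1.115000, 1.424790) = -1.525095
  k4 = f(1.230000, 1.249228) = -1.475089
  w ← 1.600000 + (0.23/6)·(k1 + 2k2 + 2k3 + k4) = 1.250844
w(1.23) ≈ 1.2508

1.2508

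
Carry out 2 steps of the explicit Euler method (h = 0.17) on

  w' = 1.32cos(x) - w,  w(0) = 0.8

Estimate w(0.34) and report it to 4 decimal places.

Euler: w_{n+1} = w_n + h·f(x_n, w_n).
x=0.000000, w=0.800000: f=0.520000 → w ← 0.800000 + 0.17·0.520000 = 0.888400
x=0.170000, w=0.888400: f=0.412572 → w ← 0.888400 + 0.17·0.412572 = 0.958537
w(0.34) ≈ 0.9585

0.9585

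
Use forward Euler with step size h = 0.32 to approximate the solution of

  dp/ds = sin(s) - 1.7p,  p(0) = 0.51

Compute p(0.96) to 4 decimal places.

0.2854

Euler: p_{n+1} = p_n + h·f(s_n, p_n).
s=0.000000, p=0.510000: f=-0.867000 → p ← 0.510000 + 0.32·(-0.867000) = 0.232560
s=0.320000, p=0.232560: f=-0.080785 → p ← 0.232560 + 0.32·(-0.080785) = 0.206709
s=0.640000, p=0.206709: f=0.245791 → p ← 0.206709 + 0.32·0.245791 = 0.285362
p(0.96) ≈ 0.2854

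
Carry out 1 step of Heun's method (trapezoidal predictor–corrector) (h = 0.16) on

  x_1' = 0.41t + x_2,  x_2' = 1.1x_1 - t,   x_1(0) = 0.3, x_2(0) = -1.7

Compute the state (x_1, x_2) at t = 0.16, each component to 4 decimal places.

0.0375, -1.6839

Heun on (x_1,x_2): k1 = f(t_n, state_n); k2 = f(t_n + h, state_n + h·k1); state_{n+1} = state_n + (h/2)·(k1 + k2).
0.000000: (0.300000, -1.700000)
  k1 = (-1.700000, 0.330000)
  predictor → (0.028000, -1.647200)
  k2 = (-1.581600, -0.129200)
  → (0.037472, -1.683936)
(x_1(0.16), x_2(0.16)) ≈ (0.0375, -1.6839)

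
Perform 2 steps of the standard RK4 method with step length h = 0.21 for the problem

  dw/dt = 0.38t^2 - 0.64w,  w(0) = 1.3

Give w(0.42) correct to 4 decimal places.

RK4: k1 = f(t_n, w_n); k2 = f(t_n + h/2, w_n + (h/2)·k1); k3 = f(t_n + h/2, w_n + (h/2)·k2); k4 = f(t_n + h, w_n + h·k3); w_{n+1} = w_n + (h/6)·(k1 + 2k2 + 2k3 + k4).
t=0.000000, w=1.300000:
  k1 = f(0.000000, 1.300000) = -0.832000
  k2 = f(0.105000, 1.212640) = -0.771900
  k3 = f(0.105000, 1.218950) = -0.775939
  k4 = f(0.210000, 1.137053) = -0.710956
  w ← 1.300000 + (0.21/6)·(k1 + 2k2 + 2k3 + k4) = 1.137648
t=0.210000, w=1.137648:
  k1 = f(0.210000, 1.137648) = -0.711337
  k2 = f(0.315000, 1.062957) = -0.642587
  k3 = f(0.315000, 1.070176) = -0.647207
  k4 = f(0.420000, 1.001734) = -0.574078
  w ← 1.137648 + (0.21/6)·(k1 + 2k2 + 2k3 + k4) = 1.002373
w(0.42) ≈ 1.0024

1.0024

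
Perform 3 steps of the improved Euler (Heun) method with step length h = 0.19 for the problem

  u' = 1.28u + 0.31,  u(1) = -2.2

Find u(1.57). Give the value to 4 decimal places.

Heun: k1 = f(x_n, u_n); k2 = f(x_n + h, u_n + h·k1); u_{n+1} = u_n + (h/2)·(k1 + k2).
x=1.000000, u=-2.200000:
  k1 = f(1.000000, -2.200000) = -2.506000
  k2 = f(1.190000, -2.676140) = -3.115459
  u ← -2.200000 + (0.19/2)·(-2.506000 + (-3.115459)) = -2.734039
x=1.190000, u=-2.734039:
  k1 = f(1.190000, -2.734039) = -3.189569
  k2 = f(1.380000, -3.340057) = -3.965273
  u ← -2.734039 + (0.19/2)·(-3.189569 + (-3.965273)) = -3.413749
x=1.380000, u=-3.413749:
  k1 = f(1.380000, -3.413749) = -4.059598
  k2 = f(1.570000, -4.185072) = -5.046893
  u ← -3.413749 + (0.19/2)·(-4.059598 + (-5.046893)) = -4.278865
u(1.57) ≈ -4.2789

-4.2789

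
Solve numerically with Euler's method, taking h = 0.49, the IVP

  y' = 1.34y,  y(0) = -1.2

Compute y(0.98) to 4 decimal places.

-3.2932

Euler: y_{n+1} = y_n + h·f(x_n, y_n).
x=0.000000, y=-1.200000: f=-1.608000 → y ← -1.200000 + 0.49·(-1.608000) = -1.987920
x=0.490000, y=-1.987920: f=-2.663813 → y ← -1.987920 + 0.49·(-2.663813) = -3.293188
y(0.98) ≈ -3.2932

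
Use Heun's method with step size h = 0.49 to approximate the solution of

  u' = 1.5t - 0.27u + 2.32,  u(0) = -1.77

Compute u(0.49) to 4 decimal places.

-0.3096

Heun: k1 = f(t_n, u_n); k2 = f(t_n + h, u_n + h·k1); u_{n+1} = u_n + (h/2)·(k1 + k2).
t=0.000000, u=-1.770000:
  k1 = f(0.000000, -1.770000) = 2.797900
  k2 = f(0.490000, -0.399029) = 3.162738
  u ← -1.770000 + (0.49/2)·(2.797900 + 3.162738) = -0.309644
u(0.49) ≈ -0.3096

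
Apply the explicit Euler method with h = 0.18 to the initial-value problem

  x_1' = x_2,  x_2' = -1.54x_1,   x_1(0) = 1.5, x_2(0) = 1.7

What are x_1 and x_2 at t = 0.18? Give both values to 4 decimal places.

Euler on (x_1,x_2): x_1_{n+1} = x_1_n + h·x_1', x_2_{n+1} = x_2_n + h·x_2'.
0.000000: (1.500000, 1.700000); f=(1.700000, -2.310000) → (1.806000, 1.284200)
(x_1(0.18), x_2(0.18)) ≈ (1.8060, 1.2842)

1.8060, 1.2842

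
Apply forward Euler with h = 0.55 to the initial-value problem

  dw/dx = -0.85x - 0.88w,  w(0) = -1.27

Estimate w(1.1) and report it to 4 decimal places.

-0.5953

Euler: w_{n+1} = w_n + h·f(x_n, w_n).
x=0.000000, w=-1.270000: f=1.117600 → w ← -1.270000 + 0.55·1.117600 = -0.655320
x=0.550000, w=-0.655320: f=0.109182 → w ← -0.655320 + 0.55·0.109182 = -0.595270
w(1.1) ≈ -0.5953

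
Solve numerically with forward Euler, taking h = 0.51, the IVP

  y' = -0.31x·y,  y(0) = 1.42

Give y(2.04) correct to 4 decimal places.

Euler: y_{n+1} = y_n + h·f(x_n, y_n).
x=0.000000, y=1.420000: f=0.000000 → y ← 1.420000 + 0.51·0.000000 = 1.420000
x=0.510000, y=1.420000: f=-0.224502 → y ← 1.420000 + 0.51·(-0.224502) = 1.305504
x=1.020000, y=1.305504: f=-0.412800 → y ← 1.305504 + 0.51·(-0.412800) = 1.094976
x=1.530000, y=1.094976: f=-0.519347 → y ← 1.094976 + 0.51·(-0.519347) = 0.830109
y(2.04) ≈ 0.8301

0.8301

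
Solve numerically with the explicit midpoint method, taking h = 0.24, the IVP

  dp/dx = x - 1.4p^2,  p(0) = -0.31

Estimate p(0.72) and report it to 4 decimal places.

Midpoint: k1 = f(x_n, p_n); k2 = f(x_n + h/2, p_n + (h/2)·k1); p_{n+1} = p_n + h·k2.
x=0.000000, p=-0.310000:
  k1 = f(0.000000, -0.310000) = -0.134540
  k2 = f(0.120000, -0.326145) = -0.028919
  p ← -0.310000 + 0.24·(-0.028919) = -0.316940
x=0.240000, p=-0.316940:
  k1 = f(0.240000, -0.316940) = 0.099368
  k2 = f(0.360000, -0.305016) = 0.229751
  p ← -0.316940 + 0.24·0.229751 = -0.261800
x=0.480000, p=-0.261800:
  k1 = f(0.480000, -0.261800) = 0.384045
  k2 = f(0.600000, -0.215715) = 0.534854
  p ← -0.261800 + 0.24·0.534854 = -0.133435
p(0.72) ≈ -0.1334

-0.1334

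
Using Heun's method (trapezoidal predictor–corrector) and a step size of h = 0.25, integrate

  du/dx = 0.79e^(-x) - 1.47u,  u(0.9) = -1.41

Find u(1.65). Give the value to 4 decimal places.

-0.3907

Heun: k1 = f(x_n, u_n); k2 = f(x_n + h, u_n + h·k1); u_{n+1} = u_n + (h/2)·(k1 + k2).
x=0.900000, u=-1.410000:
  k1 = f(0.900000, -1.410000) = 2.393890
  k2 = f(1.150000, -0.811527) = 1.443088
  u ← -1.410000 + (0.25/2)·(2.393890 + 1.443088) = -0.930378
x=1.150000, u=-0.930378:
  k1 = f(1.150000, -0.930378) = 1.617798
  k2 = f(1.400000, -0.525928) = 0.967926
  u ← -0.930378 + (0.25/2)·(1.617798 + 0.967926) = -0.607162
x=1.400000, u=-0.607162:
  k1 = f(1.400000, -0.607162) = 1.087340
  k2 = f(1.650000, -0.335327) = 0.644650
  u ← -0.607162 + (0.25/2)·(1.087340 + 0.644650) = -0.390663
u(1.65) ≈ -0.3907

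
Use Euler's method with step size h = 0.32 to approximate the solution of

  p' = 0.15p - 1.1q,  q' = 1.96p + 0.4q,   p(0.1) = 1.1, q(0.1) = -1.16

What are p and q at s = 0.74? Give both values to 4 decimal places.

1.8538, 0.2814

Euler on (p,q): p_{n+1} = p_n + h·p', q_{n+1} = q_n + h·q'.
0.100000: (1.100000, -1.160000); f=(1.441000, 1.692000) → (1.561120, -0.618560)
0.420000: (1.561120, -0.618560); f=(0.914584, 2.812371) → (1.853787, 0.281399)
(p(0.74), q(0.74)) ≈ (1.8538, 0.2814)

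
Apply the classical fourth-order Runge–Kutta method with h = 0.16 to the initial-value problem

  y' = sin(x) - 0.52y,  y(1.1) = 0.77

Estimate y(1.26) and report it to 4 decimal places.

RK4: k1 = f(x_n, y_n); k2 = f(x_n + h/2, y_n + (h/2)·k1); k3 = f(x_n + h/2, y_n + (h/2)·k2); k4 = f(x_n + h, y_n + h·k3); y_{n+1} = y_n + (h/6)·(k1 + 2k2 + 2k3 + k4).
x=1.100000, y=0.770000:
  k1 = f(1.100000, 0.770000) = 0.490807
  k2 = f(1.180000, 0.809265) = 0.503788
  k3 = f(1.180000, 0.810303) = 0.503248
  k4 = f(1.260000, 0.850520) = 0.509820
  y ← 0.770000 + (0.16/6)·(k1 + 2k2 + 2k3 + k4) = 0.850392
y(1.26) ≈ 0.8504

0.8504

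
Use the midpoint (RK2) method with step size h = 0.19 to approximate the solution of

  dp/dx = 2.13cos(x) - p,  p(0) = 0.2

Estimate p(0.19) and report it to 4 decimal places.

0.5300

Midpoint: k1 = f(x_n, p_n); k2 = f(x_n + h/2, p_n + (h/2)·k1); p_{n+1} = p_n + h·k2.
x=0.000000, p=0.200000:
  k1 = f(0.000000, 0.200000) = 1.930000
  k2 = f(0.095000, 0.383350) = 1.737046
  p ← 0.200000 + 0.19·1.737046 = 0.530039
p(0.19) ≈ 0.5300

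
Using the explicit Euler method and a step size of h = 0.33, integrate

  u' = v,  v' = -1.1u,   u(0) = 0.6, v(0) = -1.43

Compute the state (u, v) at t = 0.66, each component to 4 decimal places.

Euler on (u,v): u_{n+1} = u_n + h·u', v_{n+1} = v_n + h·v'.
0.000000: (0.600000, -1.430000); f=(-1.430000, -0.660000) → (0.128100, -1.647800)
0.330000: (0.128100, -1.647800); f=(-1.647800, -0.140910) → (-0.415674, -1.694300)
(u(0.66), v(0.66)) ≈ (-0.4157, -1.6943)

-0.4157, -1.6943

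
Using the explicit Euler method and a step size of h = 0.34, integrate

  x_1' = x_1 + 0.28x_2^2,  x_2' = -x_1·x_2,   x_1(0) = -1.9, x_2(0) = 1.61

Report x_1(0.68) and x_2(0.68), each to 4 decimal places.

Euler on (x_1,x_2): x_1_{n+1} = x_1_n + h·x_1', x_2_{n+1} = x_2_n + h·x_2'.
0.000000: (-1.900000, 1.610000); f=(-1.174212, 3.059000) → (-2.299232, 2.650060)
0.340000: (-2.299232, 2.650060); f=(-0.332843, 6.093103) → (-2.412399, 4.721715)
(x_1(0.68), x_2(0.68)) ≈ (-2.4124, 4.7217)

-2.4124, 4.7217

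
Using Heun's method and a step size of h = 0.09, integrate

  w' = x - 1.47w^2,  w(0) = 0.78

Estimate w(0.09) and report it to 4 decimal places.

Heun: k1 = f(x_n, w_n); k2 = f(x_n + h, w_n + h·k1); w_{n+1} = w_n + (h/2)·(k1 + k2).
x=0.000000, w=0.780000:
  k1 = f(0.000000, 0.780000) = -0.894348
  k2 = f(0.090000, 0.699509) = -0.629289
  w ← 0.780000 + (0.09/2)·(-0.894348 + (-0.629289)) = 0.711436
w(0.09) ≈ 0.7114

0.7114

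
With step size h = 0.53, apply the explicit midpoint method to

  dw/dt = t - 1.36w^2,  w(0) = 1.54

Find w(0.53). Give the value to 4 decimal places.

1.3420

Midpoint: k1 = f(t_n, w_n); k2 = f(t_n + h/2, w_n + (h/2)·k1); w_{n+1} = w_n + h·k2.
t=0.000000, w=1.540000:
  k1 = f(0.000000, 1.540000) = -3.225376
  k2 = f(0.265000, 0.685275) = -0.373659
  w ← 1.540000 + 0.53·(-0.373659) = 1.341961
w(0.53) ≈ 1.3420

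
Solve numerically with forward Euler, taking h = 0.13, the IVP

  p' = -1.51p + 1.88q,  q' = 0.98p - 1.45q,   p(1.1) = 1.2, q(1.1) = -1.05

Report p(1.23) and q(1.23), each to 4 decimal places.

Euler on (p,q): p_{n+1} = p_n + h·p', q_{n+1} = q_n + h·q'.
1.100000: (1.200000, -1.050000); f=(-3.786000, 2.698500) → (0.707820, -0.699195)
(p(1.23), q(1.23)) ≈ (0.7078, -0.6992)

0.7078, -0.6992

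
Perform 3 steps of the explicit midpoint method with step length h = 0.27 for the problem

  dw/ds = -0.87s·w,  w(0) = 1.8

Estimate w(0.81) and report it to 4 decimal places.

Midpoint: k1 = f(s_n, w_n); k2 = f(s_n + h/2, w_n + (h/2)·k1); w_{n+1} = w_n + h·k2.
s=0.000000, w=1.800000:
  k1 = f(0.000000, 1.800000) = 0.000000
  k2 = f(0.135000, 1.800000) = -0.211410
  w ← 1.800000 + 0.27·(-0.211410) = 1.742919
s=0.270000, w=1.742919:
  k1 = f(0.270000, 1.742919) = -0.409412
  k2 = f(0.405000, 1.687649) = -0.594643
  w ← 1.742919 + 0.27·(-0.594643) = 1.582366
s=0.540000, w=1.582366:
  k1 = f(0.540000, 1.582366) = -0.743395
  k2 = f(0.675000, 1.482007) = -0.870309
  w ← 1.582366 + 0.27·(-0.870309) = 1.347382
w(0.81) ≈ 1.3474

1.3474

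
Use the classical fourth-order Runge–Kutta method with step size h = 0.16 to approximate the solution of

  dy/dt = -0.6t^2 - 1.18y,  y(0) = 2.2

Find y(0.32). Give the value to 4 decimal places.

RK4: k1 = f(t_n, y_n); k2 = f(t_n + h/2, y_n + (h/2)·k1); k3 = f(t_n + h/2, y_n + (h/2)·k2); k4 = f(t_n + h, y_n + h·k3); y_{n+1} = y_n + (h/6)·(k1 + 2k2 + 2k3 + k4).
t=0.000000, y=2.200000:
  k1 = f(0.000000, 2.200000) = -2.596000
  k2 = f(0.080000, 1.992320) = -2.354778
  k3 = f(0.080000, 2.011618) = -2.377549
  k4 = f(0.160000, 1.819592) = -2.162479
  y ← 2.200000 + (0.16/6)·(k1 + 2k2 + 2k3 + k4) = 1.820716
t=0.160000, y=1.820716:
  k1 = f(0.160000, 1.820716) = -2.163805
  k2 = f(0.240000, 1.647612) = -1.978742
  k3 = f(0.240000, 1.662417) = -1.996212
  k4 = f(0.320000, 1.501323) = -1.833001
  y ← 1.820716 + (0.16/6)·(k1 + 2k2 + 2k3 + k4) = 1.502137
y(0.32) ≈ 1.5021

1.5021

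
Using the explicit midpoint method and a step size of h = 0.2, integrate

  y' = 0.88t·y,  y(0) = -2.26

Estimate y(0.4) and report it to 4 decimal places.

Midpoint: k1 = f(t_n, y_n); k2 = f(t_n + h/2, y_n + (h/2)·k1); y_{n+1} = y_n + h·k2.
t=0.000000, y=-2.260000:
  k1 = f(0.000000, -2.260000) = 0.000000
  k2 = f(0.100000, -2.260000) = -0.198880
  y ← -2.260000 + 0.2·(-0.198880) = -2.299776
t=0.200000, y=-2.299776:
  k1 = f(0.200000, -2.299776) = -0.404761
  k2 = f(0.300000, -2.340252) = -0.617827
  y ← -2.299776 + 0.2·(-0.617827) = -2.423341
y(0.4) ≈ -2.4233

-2.4233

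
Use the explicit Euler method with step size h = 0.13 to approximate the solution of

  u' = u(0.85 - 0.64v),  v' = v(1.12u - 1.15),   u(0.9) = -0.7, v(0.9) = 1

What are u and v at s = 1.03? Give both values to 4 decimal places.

-0.7191, 0.7486

Euler on (u,v): u_{n+1} = u_n + h·u', v_{n+1} = v_n + h·v'.
0.900000: (-0.700000, 1.000000); f=(-0.147000, -1.934000) → (-0.719110, 0.748580)
(u(1.03), v(1.03)) ≈ (-0.7191, 0.7486)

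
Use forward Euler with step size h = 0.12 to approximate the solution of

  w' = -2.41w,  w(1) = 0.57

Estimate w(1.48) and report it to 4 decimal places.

0.1455

Euler: w_{n+1} = w_n + h·f(x_n, w_n).
x=1.000000, w=0.570000: f=-1.373700 → w ← 0.570000 + 0.12·(-1.373700) = 0.405156
x=1.120000, w=0.405156: f=-0.976426 → w ← 0.405156 + 0.12·(-0.976426) = 0.287985
x=1.240000, w=0.287985: f=-0.694044 → w ← 0.287985 + 0.12·(-0.694044) = 0.204700
x=1.360000, w=0.204700: f=-0.493326 → w ← 0.204700 + 0.12·(-0.493326) = 0.145501
w(1.48) ≈ 0.1455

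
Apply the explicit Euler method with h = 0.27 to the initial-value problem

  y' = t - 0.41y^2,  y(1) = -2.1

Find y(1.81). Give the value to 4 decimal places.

-2.8857

Euler: y_{n+1} = y_n + h·f(t_n, y_n).
t=1.000000, y=-2.100000: f=-0.808100 → y ← -2.100000 + 0.27·(-0.808100) = -2.318187
t=1.270000, y=-2.318187: f=-0.933336 → y ← -2.318187 + 0.27·(-0.933336) = -2.570188
t=1.540000, y=-2.570188: f=-1.168405 → y ← -2.570188 + 0.27·(-1.168405) = -2.885657
y(1.81) ≈ -2.8857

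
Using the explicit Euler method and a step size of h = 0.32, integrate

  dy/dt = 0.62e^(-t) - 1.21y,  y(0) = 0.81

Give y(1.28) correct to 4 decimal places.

0.3541

Euler: y_{n+1} = y_n + h·f(t_n, y_n).
t=0.000000, y=0.810000: f=-0.360100 → y ← 0.810000 + 0.32·(-0.360100) = 0.694768
t=0.320000, y=0.694768: f=-0.390457 → y ← 0.694768 + 0.32·(-0.390457) = 0.569822
t=0.640000, y=0.569822: f=-0.362563 → y ← 0.569822 + 0.32·(-0.362563) = 0.453802
t=0.960000, y=0.453802: f=-0.311706 → y ← 0.453802 + 0.32·(-0.311706) = 0.354056
y(1.28) ≈ 0.3541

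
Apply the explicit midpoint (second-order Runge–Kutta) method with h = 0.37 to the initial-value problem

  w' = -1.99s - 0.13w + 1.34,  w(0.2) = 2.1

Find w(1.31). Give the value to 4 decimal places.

1.6163

Midpoint: k1 = f(s_n, w_n); k2 = f(s_n + h/2, w_n + (h/2)·k1); w_{n+1} = w_n + h·k2.
s=0.200000, w=2.100000:
  k1 = f(0.200000, 2.100000) = 0.669000
  k2 = f(0.385000, 2.223765) = 0.284761
  w ← 2.100000 + 0.37·0.284761 = 2.205361
s=0.570000, w=2.205361:
  k1 = f(0.570000, 2.205361) = -0.080997
  k2 = f(0.755000, 2.190377) = -0.447199
  w ← 2.205361 + 0.37·(-0.447199) = 2.039898
s=0.940000, w=2.039898:
  k1 = f(0.940000, 2.039898) = -0.795787
  k2 = f(1.125000, 1.892677) = -1.144798
  w ← 2.039898 + 0.37·(-1.144798) = 1.616322
w(1.31) ≈ 1.6163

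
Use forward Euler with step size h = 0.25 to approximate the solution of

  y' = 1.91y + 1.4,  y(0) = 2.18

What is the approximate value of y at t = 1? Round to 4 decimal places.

13.1489

Euler: y_{n+1} = y_n + h·f(t_n, y_n).
t=0.000000, y=2.180000: f=5.563800 → y ← 2.180000 + 0.25·5.563800 = 3.570950
t=0.250000, y=3.570950: f=8.220515 → y ← 3.570950 + 0.25·8.220515 = 5.626079
t=0.500000, y=5.626079: f=12.145810 → y ← 5.626079 + 0.25·12.145810 = 8.662531
t=0.750000, y=8.662531: f=17.945435 → y ← 8.662531 + 0.25·17.945435 = 13.148890
y(1) ≈ 13.1489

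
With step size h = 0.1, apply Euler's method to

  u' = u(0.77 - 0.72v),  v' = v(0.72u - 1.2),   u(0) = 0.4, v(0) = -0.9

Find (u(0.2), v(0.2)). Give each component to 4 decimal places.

Euler on (u,v): u_{n+1} = u_n + h·u', v_{n+1} = v_n + h·v'.
0.000000: (0.400000, -0.900000); f=(0.567200, 0.820800) → (0.456720, -0.817920)
0.100000: (0.456720, -0.817920); f=(0.620638, 0.712540) → (0.518784, -0.746666)
(u(0.2), v(0.2)) ≈ (0.5188, -0.7467)

0.5188, -0.7467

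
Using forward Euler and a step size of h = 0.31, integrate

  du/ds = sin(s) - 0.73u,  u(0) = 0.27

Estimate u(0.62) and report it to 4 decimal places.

Euler: u_{n+1} = u_n + h·f(s_n, u_n).
s=0.000000, u=0.270000: f=-0.197100 → u ← 0.270000 + 0.31·(-0.197100) = 0.208899
s=0.310000, u=0.208899: f=0.152562 → u ← 0.208899 + 0.31·0.152562 = 0.256193
u(0.62) ≈ 0.2562

0.2562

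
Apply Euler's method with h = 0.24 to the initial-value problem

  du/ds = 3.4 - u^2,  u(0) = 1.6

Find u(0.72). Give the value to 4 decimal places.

Euler: u_{n+1} = u_n + h·f(s_n, u_n).
s=0.000000, u=1.600000: f=0.840000 → u ← 1.600000 + 0.24·0.840000 = 1.801600
s=0.240000, u=1.801600: f=0.154237 → u ← 1.801600 + 0.24·0.154237 = 1.838617
s=0.480000, u=1.838617: f=0.019488 → u ← 1.838617 + 0.24·0.019488 = 1.843294
u(0.72) ≈ 1.8433

1.8433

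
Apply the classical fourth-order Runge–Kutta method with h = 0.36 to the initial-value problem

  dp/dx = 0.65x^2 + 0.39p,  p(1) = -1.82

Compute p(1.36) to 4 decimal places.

-1.7443

RK4: k1 = f(x_n, p_n); k2 = f(x_n + h/2, p_n + (h/2)·k1); k3 = f(x_n + h/2, p_n + (h/2)·k2); k4 = f(x_n + h, p_n + h·k3); p_{n+1} = p_n + (h/6)·(k1 + 2k2 + 2k3 + k4).
x=1.000000, p=-1.820000:
  k1 = f(1.000000, -1.820000) = -0.059800
  k2 = f(1.180000, -1.830764) = 0.191062
  k3 = f(1.180000, -1.785609) = 0.208673
  k4 = f(1.360000, -1.744878) = 0.521738
  p ← -1.820000 + (0.36/6)·(k1 + 2k2 + 2k3 + k4) = -1.744316
p(1.36) ≈ -1.7443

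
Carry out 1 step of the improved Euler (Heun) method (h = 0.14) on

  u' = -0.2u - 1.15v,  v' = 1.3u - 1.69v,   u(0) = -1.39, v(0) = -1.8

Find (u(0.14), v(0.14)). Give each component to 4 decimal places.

-1.0798, -1.6176

Heun on (u,v): k1 = f(t_n, state_n); k2 = f(t_n + h, state_n + h·k1); state_{n+1} = state_n + (h/2)·(k1 + k2).
0.000000: (-1.390000, -1.800000)
  k1 = (2.348000, 1.235000)
  predictor → (-1.061280, -1.627100)
  k2 = (2.083421, 1.370135)
  → (-1.079801, -1.617641)
(u(0.14), v(0.14)) ≈ (-1.0798, -1.6176)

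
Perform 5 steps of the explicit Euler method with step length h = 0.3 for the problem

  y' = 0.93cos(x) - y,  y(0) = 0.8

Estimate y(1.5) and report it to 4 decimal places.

0.6282

Euler: y_{n+1} = y_n + h·f(x_n, y_n).
x=0.000000, y=0.800000: f=0.130000 → y ← 0.800000 + 0.3·0.130000 = 0.839000
x=0.300000, y=0.839000: f=0.049463 → y ← 0.839000 + 0.3·0.049463 = 0.853839
x=0.600000, y=0.853839: f=-0.086277 → y ← 0.853839 + 0.3·(-0.086277) = 0.827956
x=0.900000, y=0.827956: f=-0.249859 → y ← 0.827956 + 0.3·(-0.249859) = 0.752998
x=1.200000, y=0.752998: f=-0.416006 → y ← 0.752998 + 0.3·(-0.416006) = 0.628197
y(1.5) ≈ 0.6282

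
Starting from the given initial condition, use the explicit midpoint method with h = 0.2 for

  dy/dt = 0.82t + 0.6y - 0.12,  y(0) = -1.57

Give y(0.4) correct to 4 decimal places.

Midpoint: k1 = f(t_n, y_n); k2 = f(t_n + h/2, y_n + (h/2)·k1); y_{n+1} = y_n + h·k2.
t=0.000000, y=-1.570000:
  k1 = f(0.000000, -1.570000) = -1.062000
  k2 = f(0.100000, -1.676200) = -1.043720
  y ← -1.570000 + 0.2·(-1.043720) = -1.778744
t=0.200000, y=-1.778744:
  k1 = f(0.200000, -1.778744) = -1.023246
  k2 = f(0.300000, -1.881069) = -1.002641
  y ← -1.778744 + 0.2·(-1.002641) = -1.979272
y(0.4) ≈ -1.9793

-1.9793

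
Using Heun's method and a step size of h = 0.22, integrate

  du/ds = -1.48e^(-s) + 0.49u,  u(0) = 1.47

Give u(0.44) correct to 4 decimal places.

1.2271

Heun: k1 = f(s_n, u_n); k2 = f(s_n + h, u_n + h·k1); u_{n+1} = u_n + (h/2)·(k1 + k2).
s=0.000000, u=1.470000:
  k1 = f(0.000000, 1.470000) = -0.759700
  k2 = f(0.220000, 1.302866) = -0.549323
  u ← 1.470000 + (0.22/2)·(-0.759700 + (-0.549323)) = 1.326007
s=0.220000, u=1.326007:
  k1 = f(0.220000, 1.326007) = -0.537984
  k2 = f(0.440000, 1.207651) = -0.361425
  u ← 1.326007 + (0.22/2)·(-0.537984 + (-0.361425)) = 1.227072
u(0.44) ≈ 1.2271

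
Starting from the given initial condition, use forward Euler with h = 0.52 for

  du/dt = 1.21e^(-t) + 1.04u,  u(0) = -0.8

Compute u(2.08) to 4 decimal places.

Euler: u_{n+1} = u_n + h·f(t_n, u_n).
t=0.000000, u=-0.800000: f=0.378000 → u ← -0.800000 + 0.52·0.378000 = -0.603440
t=0.520000, u=-0.603440: f=0.091792 → u ← -0.603440 + 0.52·0.091792 = -0.555708
t=1.040000, u=-0.555708: f=-0.150256 → u ← -0.555708 + 0.52·(-0.150256) = -0.633841
t=1.560000, u=-0.633841: f=-0.404930 → u ← -0.633841 + 0.52·(-0.404930) = -0.844405
u(2.08) ≈ -0.8444

-0.8444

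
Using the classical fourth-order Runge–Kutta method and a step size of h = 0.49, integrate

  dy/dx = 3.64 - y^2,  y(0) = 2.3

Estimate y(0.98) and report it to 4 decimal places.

1.9402

RK4: k1 = f(x_n, y_n); k2 = f(x_n + h/2, y_n + (h/2)·k1); k3 = f(x_n + h/2, y_n + (h/2)·k2); k4 = f(x_n + h, y_n + h·k3); y_{n+1} = y_n + (h/6)·(k1 + 2k2 + 2k3 + k4).
x=0.000000, y=2.300000:
  k1 = f(0.000000, 2.300000) = -1.650000
  k2 = f(0.245000, 1.895750) = 0.046132
  k3 = f(0.245000, 2.311302) = -1.702118
  k4 = f(0.490000, 1.465962) = 1.490956
  y ← 2.300000 + (0.49/6)·(k1 + 2k2 + 2k3 + k4) = 2.016534
x=0.490000, y=2.016534:
  k1 = f(0.490000, 2.016534) = -0.426408
  k2 = f(0.735000, 1.912064) = -0.015988
  k3 = f(0.735000, 2.012617) = -0.410626
  k4 = f(0.980000, 1.815327) = 0.344588
  y ← 2.016534 + (0.49/6)·(k1 + 2k2 + 2k3 + k4) = 1.940171
y(0.98) ≈ 1.9402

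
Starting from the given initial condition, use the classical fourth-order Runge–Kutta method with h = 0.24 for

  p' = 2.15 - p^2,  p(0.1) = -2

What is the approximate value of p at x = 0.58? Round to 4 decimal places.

-6.2598

RK4: k1 = f(x_n, p_n); k2 = f(x_n + h/2, p_n + (h/2)·k1); k3 = f(x_n + h/2, p_n + (h/2)·k2); k4 = f(x_n + h, p_n + h·k3); p_{n+1} = p_n + (h/6)·(k1 + 2k2 + 2k3 + k4).
x=0.100000, p=-2.000000:
  k1 = f(0.100000, -2.000000) = -1.850000
  k2 = f(0.220000, -2.222000) = -2.787284
  k3 = f(0.220000, -2.334474) = -3.299769
  k4 = f(0.340000, -2.791945) = -5.644955
  p ← -2.000000 + (0.24/6)·(k1 + 2k2 + 2k3 + k4) = -2.786762
x=0.340000, p=-2.786762:
  k1 = f(0.340000, -2.786762) = -5.616045
  k2 = f(0.460000, -3.460688) = -9.826360
  k3 = f(0.460000, -3.965926) = -13.578567
  k4 = f(0.580000, -6.045618) = -34.399502
  p ← -2.786762 + (0.24/6)·(k1 + 2k2 + 2k3 + k4) = -6.259778
p(0.58) ≈ -6.2598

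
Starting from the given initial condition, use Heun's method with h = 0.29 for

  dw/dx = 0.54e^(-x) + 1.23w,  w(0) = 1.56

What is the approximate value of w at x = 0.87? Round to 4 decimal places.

Heun: k1 = f(x_n, w_n); k2 = f(x_n + h, w_n + h·k1); w_{n+1} = w_n + (h/2)·(k1 + k2).
x=0.000000, w=1.560000:
  k1 = f(0.000000, 1.560000) = 2.458800
  k2 = f(0.290000, 2.273052) = 3.199916
  w ← 1.560000 + (0.29/2)·(2.458800 + 3.199916) = 2.380514
x=0.290000, w=2.380514:
  k1 = f(0.290000, 2.380514) = 3.332094
  k2 = f(0.580000, 3.346821) = 4.418935
  w ← 2.380514 + (0.29/2)·(3.332094 + 4.418935) = 3.504413
x=0.580000, w=3.504413:
  k1 = f(0.580000, 3.504413) = 4.612773
  k2 = f(0.870000, 4.842117) = 6.182038
  w ← 3.504413 + (0.29/2)·(4.612773 + 6.182038) = 5.069661
w(0.87) ≈ 5.0697

5.0697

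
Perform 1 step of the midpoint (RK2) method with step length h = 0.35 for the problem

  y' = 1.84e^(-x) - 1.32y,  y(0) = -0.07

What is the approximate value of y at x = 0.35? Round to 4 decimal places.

0.3467

Midpoint: k1 = f(x_n, y_n); k2 = f(x_n + h/2, y_n + (h/2)·k1); y_{n+1} = y_n + h·k2.
x=0.000000, y=-0.070000:
  k1 = f(0.000000, -0.070000) = 1.932400
  k2 = f(0.175000, 0.268170) = 1.190617
  y ← -0.070000 + 0.35·1.190617 = 0.346716
y(0.35) ≈ 0.3467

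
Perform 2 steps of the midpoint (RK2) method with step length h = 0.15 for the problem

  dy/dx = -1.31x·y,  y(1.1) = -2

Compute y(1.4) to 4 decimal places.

Midpoint: k1 = f(x_n, y_n); k2 = f(x_n + h/2, y_n + (h/2)·k1); y_{n+1} = y_n + h·k2.
x=1.100000, y=-2.000000:
  k1 = f(1.100000, -2.000000) = 2.882000
  k2 = f(1.175000, -1.783850) = 2.745791
  y ← -2.000000 + 0.15·2.745791 = -1.588131
x=1.250000, y=-1.588131:
  k1 = f(1.250000, -1.588131) = 2.600565
  k2 = f(1.325000, -1.393089) = 2.418054
  y ← -1.588131 + 0.15·2.418054 = -1.225423
y(1.4) ≈ -1.2254

-1.2254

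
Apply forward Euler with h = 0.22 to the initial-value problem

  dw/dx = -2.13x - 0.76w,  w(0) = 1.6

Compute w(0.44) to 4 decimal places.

Euler: w_{n+1} = w_n + h·f(x_n, w_n).
x=0.000000, w=1.600000: f=-1.216000 → w ← 1.600000 + 0.22·(-1.216000) = 1.332480
x=0.220000, w=1.332480: f=-1.481285 → w ← 1.332480 + 0.22·(-1.481285) = 1.006597
w(0.44) ≈ 1.0066

1.0066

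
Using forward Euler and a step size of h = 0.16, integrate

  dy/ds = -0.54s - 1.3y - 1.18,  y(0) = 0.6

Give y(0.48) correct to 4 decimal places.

-0.1973

Euler: y_{n+1} = y_n + h·f(s_n, y_n).
s=0.000000, y=0.600000: f=-1.960000 → y ← 0.600000 + 0.16·(-1.960000) = 0.286400
s=0.160000, y=0.286400: f=-1.638720 → y ← 0.286400 + 0.16·(-1.638720) = 0.024205
s=0.320000, y=0.024205: f=-1.384266 → y ← 0.024205 + 0.16·(-1.384266) = -0.197278
y(0.48) ≈ -0.1973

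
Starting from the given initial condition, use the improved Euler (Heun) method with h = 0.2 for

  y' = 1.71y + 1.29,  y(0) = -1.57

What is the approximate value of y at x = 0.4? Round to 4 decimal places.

-2.3541

Heun: k1 = f(x_n, y_n); k2 = f(x_n + h, y_n + h·k1); y_{n+1} = y_n + (h/2)·(k1 + k2).
x=0.000000, y=-1.570000:
  k1 = f(0.000000, -1.570000) = -1.394700
  k2 = f(0.200000, -1.848940) = -1.871687
  y ← -1.570000 + (0.2/2)·(-1.394700 + (-1.871687)) = -1.896639
x=0.200000, y=-1.896639:
  k1 = f(0.200000, -1.896639) = -1.953252
  k2 = f(0.400000, -2.287289) = -2.621265
  y ← -1.896639 + (0.2/2)·(-1.953252 + (-2.621265)) = -2.354090
y(0.4) ≈ -2.3541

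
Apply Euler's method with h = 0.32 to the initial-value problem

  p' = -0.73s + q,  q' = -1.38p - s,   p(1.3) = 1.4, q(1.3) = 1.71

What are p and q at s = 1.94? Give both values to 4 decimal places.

1.4813, -0.5684

Euler on (p,q): p_{n+1} = p_n + h·p', q_{n+1} = q_n + h·q'.
1.300000: (1.400000, 1.710000); f=(0.761000, -3.232000) → (1.643520, 0.675760)
1.620000: (1.643520, 0.675760); f=(-0.506840, -3.888058) → (1.481331, -0.568418)
(p(1.94), q(1.94)) ≈ (1.4813, -0.5684)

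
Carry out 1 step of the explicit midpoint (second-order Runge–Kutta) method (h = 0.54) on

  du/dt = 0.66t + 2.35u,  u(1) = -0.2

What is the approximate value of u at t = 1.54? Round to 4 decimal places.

Midpoint: k1 = f(t_n, u_n); k2 = f(t_n + h/2, u_n + (h/2)·k1); u_{n+1} = u_n + h·k2.
t=1.000000, u=-0.200000:
  k1 = f(1.000000, -0.200000) = 0.190000
  k2 = f(1.270000, -0.148700) = 0.488755
  u ← -0.200000 + 0.54·0.488755 = 0.063928
u(1.54) ≈ 0.0639

0.0639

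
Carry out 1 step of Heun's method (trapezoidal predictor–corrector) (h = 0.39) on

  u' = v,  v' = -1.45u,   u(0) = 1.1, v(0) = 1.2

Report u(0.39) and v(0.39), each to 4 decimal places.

Heun on (u,v): k1 = f(t_n, state_n); k2 = f(t_n + h, state_n + h·k1); state_{n+1} = state_n + (h/2)·(k1 + k2).
0.000000: (1.100000, 1.200000)
  k1 = (1.200000, -1.595000)
  predictor → (1.568000, 0.577950)
  k2 = (0.577950, -2.273600)
  → (1.446700, 0.445623)
(u(0.39), v(0.39)) ≈ (1.4467, 0.4456)

1.4467, 0.4456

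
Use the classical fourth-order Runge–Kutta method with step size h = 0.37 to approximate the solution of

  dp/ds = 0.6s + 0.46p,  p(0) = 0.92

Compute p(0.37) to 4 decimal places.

1.1342

RK4: k1 = f(s_n, p_n); k2 = f(s_n + h/2, p_n + (h/2)·k1); k3 = f(s_n + h/2, p_n + (h/2)·k2); k4 = f(s_n + h, p_n + h·k3); p_{n+1} = p_n + (h/6)·(k1 + 2k2 + 2k3 + k4).
s=0.000000, p=0.920000:
  k1 = f(0.000000, 0.920000) = 0.423200
  k2 = f(0.185000, 0.998292) = 0.570214
  k3 = f(0.185000, 1.025490) = 0.582725
  k4 = f(0.370000, 1.135608) = 0.744380
  p ← 0.920000 + (0.37/6)·(k1 + 2k2 + 2k3 + k4) = 1.134197
p(0.37) ≈ 1.1342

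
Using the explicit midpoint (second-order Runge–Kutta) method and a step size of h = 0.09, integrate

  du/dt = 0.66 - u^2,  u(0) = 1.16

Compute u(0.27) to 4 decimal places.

1.0215

Midpoint: k1 = f(t_n, u_n); k2 = f(t_n + h/2, u_n + (h/2)·k1); u_{n+1} = u_n + h·k2.
t=0.000000, u=1.160000:
  k1 = f(0.000000, 1.160000) = -0.685600
  k2 = f(0.045000, 1.129148) = -0.614975
  u ← 1.160000 + 0.09·(-0.614975) = 1.104652
t=0.090000, u=1.104652:
  k1 = f(0.090000, 1.104652) = -0.560257
  k2 = f(0.135000, 1.079441) = -0.505192
  u ← 1.104652 + 0.09·(-0.505192) = 1.059185
t=0.180000, u=1.059185:
  k1 = f(0.180000, 1.059185) = -0.461873
  k2 = f(0.225000, 1.038401) = -0.418276
  u ← 1.059185 + 0.09·(-0.418276) = 1.021540
u(0.27) ≈ 1.0215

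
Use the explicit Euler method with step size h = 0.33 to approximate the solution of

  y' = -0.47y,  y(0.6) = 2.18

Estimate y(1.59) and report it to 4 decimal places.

1.3148

Euler: y_{n+1} = y_n + h·f(x_n, y_n).
x=0.600000, y=2.180000: f=-1.024600 → y ← 2.180000 + 0.33·(-1.024600) = 1.841882
x=0.930000, y=1.841882: f=-0.865685 → y ← 1.841882 + 0.33·(-0.865685) = 1.556206
x=1.260000, y=1.556206: f=-0.731417 → y ← 1.556206 + 0.33·(-0.731417) = 1.314839
y(1.59) ≈ 1.3148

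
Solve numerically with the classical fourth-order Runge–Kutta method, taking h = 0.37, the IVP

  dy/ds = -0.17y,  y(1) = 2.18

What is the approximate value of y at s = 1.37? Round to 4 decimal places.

2.0471

RK4: k1 = f(s_n, y_n); k2 = f(s_n + h/2, y_n + (h/2)·k1); k3 = f(s_n + h/2, y_n + (h/2)·k2); k4 = f(s_n + h, y_n + h·k3); y_{n+1} = y_n + (h/6)·(k1 + 2k2 + 2k3 + k4).
s=1.000000, y=2.180000:
  k1 = f(1.000000, 2.180000) = -0.370600
  k2 = f(1.185000, 2.111439) = -0.358945
  k3 = f(1.185000, 2.113595) = -0.359311
  k4 = f(1.370000, 2.047055) = -0.347999
  y ← 2.180000 + (0.37/6)·(k1 + 2k2 + 2k3 + k4) = 2.047101
y(1.37) ≈ 2.0471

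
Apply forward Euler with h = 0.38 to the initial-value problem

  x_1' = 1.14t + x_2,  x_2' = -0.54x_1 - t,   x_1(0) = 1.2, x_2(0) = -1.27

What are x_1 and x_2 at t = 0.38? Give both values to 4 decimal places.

0.7174, -1.5162

Euler on (x_1,x_2): x_1_{n+1} = x_1_n + h·x_1', x_2_{n+1} = x_2_n + h·x_2'.
0.000000: (1.200000, -1.270000); f=(-1.270000, -0.648000) → (0.717400, -1.516240)
(x_1(0.38), x_2(0.38)) ≈ (0.7174, -1.5162)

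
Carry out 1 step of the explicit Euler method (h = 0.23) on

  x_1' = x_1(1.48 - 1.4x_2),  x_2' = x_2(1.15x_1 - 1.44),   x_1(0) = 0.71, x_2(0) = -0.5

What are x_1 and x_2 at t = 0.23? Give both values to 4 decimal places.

1.0660, -0.4283

Euler on (x_1,x_2): x_1_{n+1} = x_1_n + h·x_1', x_2_{n+1} = x_2_n + h·x_2'.
0.000000: (0.710000, -0.500000); f=(1.547800, 0.311750) → (1.065994, -0.428297)
(x_1(0.23), x_2(0.23)) ≈ (1.0660, -0.4283)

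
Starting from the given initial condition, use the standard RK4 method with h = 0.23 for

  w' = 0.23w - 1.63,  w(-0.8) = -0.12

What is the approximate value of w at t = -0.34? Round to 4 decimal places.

RK4: k1 = f(t_n, w_n); k2 = f(t_n + h/2, w_n + (h/2)·k1); k3 = f(t_n + h/2, w_n + (h/2)·k2); k4 = f(t_n + h, w_n + h·k3); w_{n+1} = w_n + (h/6)·(k1 + 2k2 + 2k3 + k4).
t=-0.800000, w=-0.120000:
  k1 = f(-0.800000, -0.120000) = -1.657600
  k2 = f(-0.685000, -0.310624) = -1.701444
  k3 = f(-0.685000, -0.315666) = -1.702603
  k4 = f(-0.570000, -0.511599) = -1.747668
  w ← -0.120000 + (0.23/6)·(k1 + 2k2 + 2k3 + k4) = -0.511512
t=-0.570000, w=-0.511512:
  k1 = f(-0.570000, -0.511512) = -1.747648
  k2 = f(-0.455000, -0.712492) = -1.793873
  k3 = f(-0.455000, -0.717808) = -1.795096
  k4 = f(-0.340000, -0.924384) = -1.842608
  w ← -0.511512 + (0.23/6)·(k1 + 2k2 + 2k3 + k4) = -0.924293
w(-0.34) ≈ -0.9243

-0.9243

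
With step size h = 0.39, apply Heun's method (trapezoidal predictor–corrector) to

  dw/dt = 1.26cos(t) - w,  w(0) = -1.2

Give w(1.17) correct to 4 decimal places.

Heun: k1 = f(t_n, w_n); k2 = f(t_n + h, w_n + h·k1); w_{n+1} = w_n + (h/2)·(k1 + k2).
t=0.000000, w=-1.200000:
  k1 = f(0.000000, -1.200000) = 2.460000
  k2 = f(0.390000, -0.240600) = 1.405985
  w ← -1.200000 + (0.39/2)·(2.460000 + 1.405985) = -0.446133
t=0.390000, w=-0.446133:
  k1 = f(0.390000, -0.446133) = 1.611518
  k2 = f(0.780000, 0.182359) = 0.713392
  w ← -0.446133 + (0.39/2)·(1.611518 + 0.713392) = 0.007225
t=0.780000, w=0.007225:
  k1 = f(0.780000, 0.007225) = 0.888526
  k2 = f(1.170000, 0.353750) = 0.137841
  w ← 0.007225 + (0.39/2)·(0.888526 + 0.137841) = 0.207366
w(1.17) ≈ 0.2074

0.2074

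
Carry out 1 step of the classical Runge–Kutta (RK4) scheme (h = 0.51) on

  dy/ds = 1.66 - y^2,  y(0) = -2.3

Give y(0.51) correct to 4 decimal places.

-19.2351

RK4: k1 = f(s_n, y_n); k2 = f(s_n + h/2, y_n + (h/2)·k1); k3 = f(s_n + h/2, y_n + (h/2)·k2); k4 = f(s_n + h, y_n + h·k3); y_{n+1} = y_n + (h/6)·(k1 + 2k2 + 2k3 + k4).
s=0.000000, y=-2.300000:
  k1 = f(0.000000, -2.300000) = -3.630000
  k2 = f(0.255000, -3.225650) = -8.744818
  k3 = f(0.255000, -4.529929) = -18.860253
  k4 = f(0.510000, -11.918729) = -140.396100
  y ← -2.300000 + (0.51/6)·(k1 + 2k2 + 2k3 + k4) = -19.235081
y(0.51) ≈ -19.2351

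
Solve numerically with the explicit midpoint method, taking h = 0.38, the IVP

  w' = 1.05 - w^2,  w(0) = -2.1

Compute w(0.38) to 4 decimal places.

Midpoint: k1 = f(t_n, w_n); k2 = f(t_n + h/2, w_n + (h/2)·k1); w_{n+1} = w_n + h·k2.
t=0.000000, w=-2.100000:
  k1 = f(0.000000, -2.100000) = -3.360000
  k2 = f(0.190000, -2.738400) = -6.448835
  w ← -2.100000 + 0.38·(-6.448835) = -4.550557
w(0.38) ≈ -4.5506

-4.5506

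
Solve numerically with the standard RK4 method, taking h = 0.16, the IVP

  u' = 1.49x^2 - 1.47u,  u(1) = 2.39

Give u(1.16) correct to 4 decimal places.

2.1388

RK4: k1 = f(x_n, u_n); k2 = f(x_n + h/2, u_n + (h/2)·k1); k3 = f(x_n + h/2, u_n + (h/2)·k2); k4 = f(x_n + h, u_n + h·k3); u_{n+1} = u_n + (h/6)·(k1 + 2k2 + 2k3 + k4).
x=1.000000, u=2.390000:
  k1 = f(1.000000, 2.390000) = -2.023300
  k2 = f(1.080000, 2.228136) = -1.537424
  k3 = f(1.080000, 2.267006) = -1.594563
  k4 = f(1.160000, 2.134870) = -1.133315
  u ← 2.390000 + (0.16/6)·(k1 + 2k2 + 2k3 + k4) = 2.138784
u(1.16) ≈ 2.1388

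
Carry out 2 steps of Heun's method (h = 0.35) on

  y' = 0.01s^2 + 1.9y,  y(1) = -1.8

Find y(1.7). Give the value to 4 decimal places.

Heun: k1 = f(s_n, y_n); k2 = f(s_n + h, y_n + h·k1); y_{n+1} = y_n + (h/2)·(k1 + k2).
s=1.000000, y=-1.800000:
  k1 = f(1.000000, -1.800000) = -3.410000
  k2 = f(1.350000, -2.993500) = -5.669425
  y ← -1.800000 + (0.35/2)·(-3.410000 + (-5.669425)) = -3.388899
s=1.350000, y=-3.388899:
  k1 = f(1.350000, -3.388899) = -6.420684
  k2 = f(1.700000, -5.636139) = -10.679764
  y ← -3.388899 + (0.35/2)·(-6.420684 + (-10.679764)) = -6.381478
y(1.7) ≈ -6.3815

-6.3815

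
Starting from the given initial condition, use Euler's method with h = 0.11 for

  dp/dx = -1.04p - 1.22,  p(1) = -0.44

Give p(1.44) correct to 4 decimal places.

-0.7222

Euler: p_{n+1} = p_n + h·f(x_n, p_n).
x=1.000000, p=-0.440000: f=-0.762400 → p ← -0.440000 + 0.11·(-0.762400) = -0.523864
x=1.110000, p=-0.523864: f=-0.675181 → p ← -0.523864 + 0.11·(-0.675181) = -0.598134
x=1.220000, p=-0.598134: f=-0.597941 → p ← -0.598134 + 0.11·(-0.597941) = -0.663907
x=1.330000, p=-0.663907: f=-0.529536 → p ← -0.663907 + 0.11·(-0.529536) = -0.722156
p(1.44) ≈ -0.7222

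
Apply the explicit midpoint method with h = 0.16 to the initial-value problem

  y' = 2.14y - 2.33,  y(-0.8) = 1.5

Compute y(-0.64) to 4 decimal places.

Midpoint: k1 = f(s_n, y_n); k2 = f(s_n + h/2, y_n + (h/2)·k1); y_{n+1} = y_n + h·k2.
s=-0.800000, y=1.500000:
  k1 = f(-0.800000, 1.500000) = 0.880000
  k2 = f(-0.720000, 1.570400) = 1.030656
  y ← 1.500000 + 0.16·1.030656 = 1.664905
y(-0.64) ≈ 1.6649

1.6649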